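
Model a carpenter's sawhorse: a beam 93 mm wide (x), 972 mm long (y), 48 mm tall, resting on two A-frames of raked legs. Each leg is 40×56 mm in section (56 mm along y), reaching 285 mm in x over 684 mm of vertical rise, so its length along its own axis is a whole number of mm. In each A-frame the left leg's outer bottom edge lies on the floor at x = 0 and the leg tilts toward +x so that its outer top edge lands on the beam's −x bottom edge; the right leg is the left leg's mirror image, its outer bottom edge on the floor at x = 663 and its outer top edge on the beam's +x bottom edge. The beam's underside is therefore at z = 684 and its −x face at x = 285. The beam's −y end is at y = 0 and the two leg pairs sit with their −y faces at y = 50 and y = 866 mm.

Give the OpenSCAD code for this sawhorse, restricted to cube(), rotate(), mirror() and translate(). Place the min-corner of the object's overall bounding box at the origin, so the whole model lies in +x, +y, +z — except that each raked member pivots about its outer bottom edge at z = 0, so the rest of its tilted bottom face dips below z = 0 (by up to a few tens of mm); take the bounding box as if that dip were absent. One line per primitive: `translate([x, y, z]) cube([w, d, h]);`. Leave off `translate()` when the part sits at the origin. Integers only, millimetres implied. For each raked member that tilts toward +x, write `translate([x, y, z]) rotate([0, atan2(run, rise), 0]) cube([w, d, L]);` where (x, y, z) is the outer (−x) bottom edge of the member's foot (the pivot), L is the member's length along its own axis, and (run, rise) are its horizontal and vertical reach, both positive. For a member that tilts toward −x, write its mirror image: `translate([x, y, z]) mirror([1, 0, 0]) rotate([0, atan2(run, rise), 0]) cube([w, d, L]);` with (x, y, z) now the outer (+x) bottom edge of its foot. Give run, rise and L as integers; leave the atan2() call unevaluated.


translate([285, 0, 684]) cube([93, 972, 48]);
translate([0, 50, 0]) rotate([0, atan2(285, 684), 0]) cube([40, 56, 741]);
translate([663, 50, 0]) mirror([1, 0, 0]) rotate([0, atan2(285, 684), 0]) cube([40, 56, 741]);
translate([0, 866, 0]) rotate([0, atan2(285, 684), 0]) cube([40, 56, 741]);
translate([663, 866, 0]) mirror([1, 0, 0]) rotate([0, atan2(285, 684), 0]) cube([40, 56, 741]);


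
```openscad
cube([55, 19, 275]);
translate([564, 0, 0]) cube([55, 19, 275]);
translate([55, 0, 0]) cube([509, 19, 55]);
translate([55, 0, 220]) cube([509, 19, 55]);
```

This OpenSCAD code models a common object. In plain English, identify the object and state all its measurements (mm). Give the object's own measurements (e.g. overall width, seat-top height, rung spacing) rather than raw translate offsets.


A rectangular picture frame lying in the x–z plane (depth along y). The opening is 509 mm wide (x) by 165 mm tall (z), surrounded by a border 55 mm wide on all four sides. The frame is 19 mm deep and is made of two full-height vertical stiles with two horizontal rails fitted between them.


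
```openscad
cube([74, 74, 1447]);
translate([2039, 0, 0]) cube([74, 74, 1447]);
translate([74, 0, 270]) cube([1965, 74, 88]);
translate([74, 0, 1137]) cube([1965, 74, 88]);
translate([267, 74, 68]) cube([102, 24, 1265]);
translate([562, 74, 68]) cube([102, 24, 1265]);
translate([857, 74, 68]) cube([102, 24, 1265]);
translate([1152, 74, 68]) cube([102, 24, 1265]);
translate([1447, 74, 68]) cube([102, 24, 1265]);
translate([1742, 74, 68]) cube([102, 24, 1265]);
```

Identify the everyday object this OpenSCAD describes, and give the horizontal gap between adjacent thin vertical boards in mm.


A fence section. The picket gap is 193 mm.

Two posts, two rails, 6 pickets — a fence section. Span 1965 mm holds 6 pickets of 102 mm with 7 equal gaps: ⌊(1965 − 6·102) / 7⌋ = 193 mm.


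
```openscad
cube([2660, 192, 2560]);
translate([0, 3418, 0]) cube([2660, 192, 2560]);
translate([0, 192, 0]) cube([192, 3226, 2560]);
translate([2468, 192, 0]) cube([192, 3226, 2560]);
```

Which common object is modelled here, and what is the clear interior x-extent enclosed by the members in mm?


A house (or room) frame. The interior width is 2276 mm.

Four 2560 mm walls enclosing a rectangle with no floor or roof — a room or house frame. Outside width is 2660 mm and wall thickness is 192 mm, so the interior width is 2660 − 2 × 192 = 2276 mm.


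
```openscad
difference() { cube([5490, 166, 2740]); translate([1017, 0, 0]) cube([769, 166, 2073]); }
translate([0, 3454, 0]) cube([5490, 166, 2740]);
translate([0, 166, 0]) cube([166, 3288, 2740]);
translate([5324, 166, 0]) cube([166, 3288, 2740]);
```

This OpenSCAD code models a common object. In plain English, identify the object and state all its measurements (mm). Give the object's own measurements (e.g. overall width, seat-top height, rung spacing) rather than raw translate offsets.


A single room: four walls, each 2740 mm tall and 166 mm thick, enclosing an outside footprint 5490×3620 mm (x × y), no floor or roof. The front and back walls (−y and +y sides) run the full x-width; the side walls fit between their inner faces. A door opening 769 mm wide and 2073 mm tall is cut through the front wall from the floor up, its −x edge 1017 mm from the wall's −x end.


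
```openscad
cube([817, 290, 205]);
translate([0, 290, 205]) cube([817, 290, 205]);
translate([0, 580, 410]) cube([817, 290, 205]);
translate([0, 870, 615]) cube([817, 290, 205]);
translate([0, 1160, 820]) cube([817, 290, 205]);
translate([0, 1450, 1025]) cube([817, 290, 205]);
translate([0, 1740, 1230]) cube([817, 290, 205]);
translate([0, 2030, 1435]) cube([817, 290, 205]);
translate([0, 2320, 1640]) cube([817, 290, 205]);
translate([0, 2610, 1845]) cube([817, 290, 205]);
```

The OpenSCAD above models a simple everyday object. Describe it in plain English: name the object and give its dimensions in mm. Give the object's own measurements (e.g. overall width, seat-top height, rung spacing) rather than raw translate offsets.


A straight staircase of 10 solid steps. Each step is 817 mm wide (x), 290 mm deep (y, the going) and 205 mm tall (the rise). The first step rests on the floor; each subsequent step sits one going further in +y and one rise higher in +z, directly behind and above the previous step with no overlap.


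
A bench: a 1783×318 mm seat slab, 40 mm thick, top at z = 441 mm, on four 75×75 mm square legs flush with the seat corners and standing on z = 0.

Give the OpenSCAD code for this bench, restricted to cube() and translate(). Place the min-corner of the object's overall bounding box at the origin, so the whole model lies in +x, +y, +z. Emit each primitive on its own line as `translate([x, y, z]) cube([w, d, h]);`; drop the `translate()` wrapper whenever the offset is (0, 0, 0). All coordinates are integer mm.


translate([0, 0, 401]) cube([1783, 318, 40]);
cube([75, 75, 401]);
translate([0, 243, 0]) cube([75, 75, 401]);
translate([1708, 0, 0]) cube([75, 75, 401]);
translate([1708, 243, 0]) cube([75, 75, 401]);


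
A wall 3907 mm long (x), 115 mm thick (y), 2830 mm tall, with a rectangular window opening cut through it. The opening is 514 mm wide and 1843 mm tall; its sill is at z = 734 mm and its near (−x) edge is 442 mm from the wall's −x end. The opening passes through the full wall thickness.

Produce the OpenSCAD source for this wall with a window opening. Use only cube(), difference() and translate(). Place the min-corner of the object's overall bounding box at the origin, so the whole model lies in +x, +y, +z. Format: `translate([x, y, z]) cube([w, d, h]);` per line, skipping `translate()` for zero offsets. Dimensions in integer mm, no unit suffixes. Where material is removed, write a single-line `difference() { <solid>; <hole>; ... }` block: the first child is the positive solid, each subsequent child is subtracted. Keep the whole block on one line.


difference() { cube([3907, 115, 2830]); translate([442, 0, 734]) cube([514, 115, 1843]); }


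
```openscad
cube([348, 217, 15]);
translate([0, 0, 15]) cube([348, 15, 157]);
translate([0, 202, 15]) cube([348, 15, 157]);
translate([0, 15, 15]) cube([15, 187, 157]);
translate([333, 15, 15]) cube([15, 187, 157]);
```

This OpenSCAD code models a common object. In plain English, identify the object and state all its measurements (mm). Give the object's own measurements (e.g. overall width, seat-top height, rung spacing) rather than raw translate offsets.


An open-topped rectangular box: outside dimensions 348×217×172 mm, with a uniform wall and base thickness of 15 mm. The base is a full 348×217 slab on the floor; four walls sit on top of the base. The front and back walls (the −y and +y sides) span the full width; the two side walls fit between them.


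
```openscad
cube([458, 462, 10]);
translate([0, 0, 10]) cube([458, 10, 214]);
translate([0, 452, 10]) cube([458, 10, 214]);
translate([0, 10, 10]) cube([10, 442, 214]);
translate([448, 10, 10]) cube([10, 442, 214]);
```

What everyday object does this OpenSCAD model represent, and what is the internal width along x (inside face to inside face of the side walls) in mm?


An open box. The internal width is 438 mm.

A 458×462 base slab with four walls standing on it — an open box. The base is 458 mm wide and the walls are 10 mm thick, so the internal width is 458 − 2 × 10 = 438 mm.


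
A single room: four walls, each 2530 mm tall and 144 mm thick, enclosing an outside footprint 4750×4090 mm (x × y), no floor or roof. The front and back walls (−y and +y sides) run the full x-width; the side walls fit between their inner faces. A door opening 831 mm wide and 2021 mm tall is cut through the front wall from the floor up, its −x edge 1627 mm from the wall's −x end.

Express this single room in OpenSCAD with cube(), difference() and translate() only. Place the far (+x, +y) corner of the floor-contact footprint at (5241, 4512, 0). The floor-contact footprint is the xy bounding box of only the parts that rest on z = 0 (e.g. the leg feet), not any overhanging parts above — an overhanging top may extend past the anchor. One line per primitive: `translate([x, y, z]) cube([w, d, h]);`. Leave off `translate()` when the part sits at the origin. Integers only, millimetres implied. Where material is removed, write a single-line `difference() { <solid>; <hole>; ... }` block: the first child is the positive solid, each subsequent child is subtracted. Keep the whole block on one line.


difference() { translate([491, 422, 0]) cube([4750, 144, 2530]); translate([2118, 422, 0]) cube([831, 144, 2021]); }
translate([491, 4368, 0]) cube([4750, 144, 2530]);
translate([491, 566, 0]) cube([144, 3802, 2530]);
translate([5097, 566, 0]) cube([144, 3802, 2530]);


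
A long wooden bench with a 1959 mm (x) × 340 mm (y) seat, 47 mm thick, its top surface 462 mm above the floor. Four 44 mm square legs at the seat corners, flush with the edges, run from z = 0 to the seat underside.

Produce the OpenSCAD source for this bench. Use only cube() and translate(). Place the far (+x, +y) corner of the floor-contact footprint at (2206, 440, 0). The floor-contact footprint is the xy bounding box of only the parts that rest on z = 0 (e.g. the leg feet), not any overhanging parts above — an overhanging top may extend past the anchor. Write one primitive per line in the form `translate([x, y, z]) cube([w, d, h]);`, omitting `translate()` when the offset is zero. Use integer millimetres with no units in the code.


// leg_h = 462 − 47 = 415
translate([247, 100, 415]) cube([1959, 340, 47]);
translate([247, 100, 0]) cube([44, 44, 415]);
translate([247, 396, 0]) cube([44, 44, 415]);
translate([2162, 100, 0]) cube([44, 44, 415]);
translate([2162, 396, 0]) cube([44, 44, 415]);


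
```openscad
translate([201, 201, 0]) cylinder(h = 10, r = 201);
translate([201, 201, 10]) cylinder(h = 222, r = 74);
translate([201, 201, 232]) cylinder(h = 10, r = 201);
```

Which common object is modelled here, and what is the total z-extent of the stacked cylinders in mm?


A spool. The overall height is 242 mm.

Three coaxial cylinders, large–small–large — a spool. Two 10 mm flanges and a 222 mm core give 10 + 222 + 10 = 242 mm.


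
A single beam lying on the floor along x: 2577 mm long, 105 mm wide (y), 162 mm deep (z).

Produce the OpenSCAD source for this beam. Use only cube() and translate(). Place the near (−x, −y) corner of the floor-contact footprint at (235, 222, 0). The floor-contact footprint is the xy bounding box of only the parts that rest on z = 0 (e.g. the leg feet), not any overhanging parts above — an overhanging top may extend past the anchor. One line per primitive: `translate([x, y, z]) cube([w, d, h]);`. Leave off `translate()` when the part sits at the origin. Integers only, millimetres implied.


translate([235, 222, 0]) cube([2577, 105, 162]);


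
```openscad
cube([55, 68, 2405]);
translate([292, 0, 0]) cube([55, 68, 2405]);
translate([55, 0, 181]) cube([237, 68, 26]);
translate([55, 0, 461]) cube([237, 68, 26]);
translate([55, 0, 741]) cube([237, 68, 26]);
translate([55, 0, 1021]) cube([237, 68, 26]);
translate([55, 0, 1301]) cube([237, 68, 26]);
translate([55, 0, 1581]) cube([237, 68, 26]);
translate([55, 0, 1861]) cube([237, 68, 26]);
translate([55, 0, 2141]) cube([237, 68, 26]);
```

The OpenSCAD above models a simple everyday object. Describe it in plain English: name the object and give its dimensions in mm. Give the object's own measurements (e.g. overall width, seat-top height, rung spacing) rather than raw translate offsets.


A straight ladder. Two 55×68 mm vertical rails, 2405 mm tall, stand 347 mm apart (outside-to-outside) with their front faces coplanar on the −y side. 8 rungs, each 68 mm deep and 26 mm tall, span between the inner faces of the rails, front faces flush with the rails. The lowest rung's underside is at z = 181 mm and rungs are spaced 280 mm apart (underside to underside).


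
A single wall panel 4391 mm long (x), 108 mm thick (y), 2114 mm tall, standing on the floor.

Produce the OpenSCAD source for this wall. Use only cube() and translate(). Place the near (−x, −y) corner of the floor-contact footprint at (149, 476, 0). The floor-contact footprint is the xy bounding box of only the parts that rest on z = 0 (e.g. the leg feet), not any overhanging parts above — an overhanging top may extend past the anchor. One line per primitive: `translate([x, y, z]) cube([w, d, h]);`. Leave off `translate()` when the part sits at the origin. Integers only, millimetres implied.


translate([149, 476, 0]) cube([4391, 108, 2114]);


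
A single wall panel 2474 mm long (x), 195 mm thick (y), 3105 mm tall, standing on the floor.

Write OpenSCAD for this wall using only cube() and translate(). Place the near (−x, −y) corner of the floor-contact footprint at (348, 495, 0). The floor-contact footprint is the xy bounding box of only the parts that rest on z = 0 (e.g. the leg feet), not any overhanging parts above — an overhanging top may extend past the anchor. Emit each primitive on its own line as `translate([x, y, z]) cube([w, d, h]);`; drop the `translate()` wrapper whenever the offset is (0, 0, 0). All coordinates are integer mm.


translate([348, 495, 0]) cube([2474, 195, 3105]);


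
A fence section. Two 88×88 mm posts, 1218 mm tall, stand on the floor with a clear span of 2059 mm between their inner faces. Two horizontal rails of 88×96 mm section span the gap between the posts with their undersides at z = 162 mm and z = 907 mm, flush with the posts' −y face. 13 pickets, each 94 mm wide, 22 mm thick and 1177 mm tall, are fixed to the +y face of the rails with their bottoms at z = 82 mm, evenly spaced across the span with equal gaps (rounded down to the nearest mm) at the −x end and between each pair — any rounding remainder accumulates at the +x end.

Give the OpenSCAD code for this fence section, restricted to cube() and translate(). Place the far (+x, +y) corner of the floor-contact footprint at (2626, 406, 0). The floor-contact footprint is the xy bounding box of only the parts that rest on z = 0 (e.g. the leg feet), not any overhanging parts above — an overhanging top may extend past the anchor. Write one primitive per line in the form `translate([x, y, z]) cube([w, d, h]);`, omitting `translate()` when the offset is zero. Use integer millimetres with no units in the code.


translate([391, 318, 0]) cube([88, 88, 1218]);
translate([2538, 318, 0]) cube([88, 88, 1218]);
translate([479, 318, 162]) cube([2059, 88, 96]);
translate([479, 318, 907]) cube([2059, 88, 96]);
translate([538, 406, 82]) cube([94, 22, 1177]);
translate([691, 406, 82]) cube([94, 22, 1177]);
translate([844, 406, 82]) cube([94, 22, 1177]);
translate([997, 406, 82]) cube([94, 22, 1177]);
translate([1150, 406, 82]) cube([94, 22, 1177]);
translate([1303, 406, 82]) cube([94, 22, 1177]);
translate([1456, 406, 82]) cube([94, 22, 1177]);
translate([1609, 406, 82]) cube([94, 22, 1177]);
translate([1762, 406, 82]) cube([94, 22, 1177]);
translate([1915, 406, 82]) cube([94, 22, 1177]);
translate([2068, 406, 82]) cube([94, 22, 1177]);
translate([2221, 406, 82]) cube([94, 22, 1177]);
translate([2374, 406, 82]) cube([94, 22, 1177]);


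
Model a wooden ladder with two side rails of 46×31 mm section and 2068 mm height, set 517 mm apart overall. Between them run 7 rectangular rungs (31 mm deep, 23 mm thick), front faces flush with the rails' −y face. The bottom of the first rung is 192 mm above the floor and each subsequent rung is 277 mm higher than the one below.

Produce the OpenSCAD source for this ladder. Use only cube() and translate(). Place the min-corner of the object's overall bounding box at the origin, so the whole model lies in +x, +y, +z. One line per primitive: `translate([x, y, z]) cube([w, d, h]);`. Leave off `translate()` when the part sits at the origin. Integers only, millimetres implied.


cube([46, 31, 2068]);
translate([471, 0, 0]) cube([46, 31, 2068]);
translate([46, 0, 192]) cube([425, 31, 23]);
translate([46, 0, 469]) cube([425, 31, 23]);
translate([46, 0, 746]) cube([425, 31, 23]);
translate([46, 0, 1023]) cube([425, 31, 23]);
translate([46, 0, 1300]) cube([425, 31, 23]);
translate([46, 0, 1577]) cube([425, 31, 23]);
translate([46, 0, 1854]) cube([425, 31, 23]);


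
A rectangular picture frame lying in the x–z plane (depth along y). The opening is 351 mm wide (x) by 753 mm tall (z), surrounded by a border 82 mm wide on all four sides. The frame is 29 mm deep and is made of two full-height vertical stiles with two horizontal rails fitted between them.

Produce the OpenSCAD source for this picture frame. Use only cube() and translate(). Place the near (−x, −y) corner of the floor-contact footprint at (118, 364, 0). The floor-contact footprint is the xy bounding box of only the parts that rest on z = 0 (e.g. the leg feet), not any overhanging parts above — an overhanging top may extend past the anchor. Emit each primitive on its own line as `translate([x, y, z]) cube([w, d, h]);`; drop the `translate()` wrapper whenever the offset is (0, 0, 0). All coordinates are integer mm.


translate([118, 364, 0]) cube([82, 29, 917]);
translate([551, 364, 0]) cube([82, 29, 917]);
translate([200, 364, 0]) cube([351, 29, 82]);
translate([200, 364, 835]) cube([351, 29, 82]);


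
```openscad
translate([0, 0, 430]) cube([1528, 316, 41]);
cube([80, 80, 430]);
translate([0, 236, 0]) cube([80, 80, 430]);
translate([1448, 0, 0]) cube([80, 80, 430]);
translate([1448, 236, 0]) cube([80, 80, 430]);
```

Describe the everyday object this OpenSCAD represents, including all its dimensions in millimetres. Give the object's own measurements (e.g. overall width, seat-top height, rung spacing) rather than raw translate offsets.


A bench: a 1528×316 mm seat slab, 41 mm thick, top at z = 471 mm, on four 80×80 mm square legs flush with the seat corners and standing on z = 0.


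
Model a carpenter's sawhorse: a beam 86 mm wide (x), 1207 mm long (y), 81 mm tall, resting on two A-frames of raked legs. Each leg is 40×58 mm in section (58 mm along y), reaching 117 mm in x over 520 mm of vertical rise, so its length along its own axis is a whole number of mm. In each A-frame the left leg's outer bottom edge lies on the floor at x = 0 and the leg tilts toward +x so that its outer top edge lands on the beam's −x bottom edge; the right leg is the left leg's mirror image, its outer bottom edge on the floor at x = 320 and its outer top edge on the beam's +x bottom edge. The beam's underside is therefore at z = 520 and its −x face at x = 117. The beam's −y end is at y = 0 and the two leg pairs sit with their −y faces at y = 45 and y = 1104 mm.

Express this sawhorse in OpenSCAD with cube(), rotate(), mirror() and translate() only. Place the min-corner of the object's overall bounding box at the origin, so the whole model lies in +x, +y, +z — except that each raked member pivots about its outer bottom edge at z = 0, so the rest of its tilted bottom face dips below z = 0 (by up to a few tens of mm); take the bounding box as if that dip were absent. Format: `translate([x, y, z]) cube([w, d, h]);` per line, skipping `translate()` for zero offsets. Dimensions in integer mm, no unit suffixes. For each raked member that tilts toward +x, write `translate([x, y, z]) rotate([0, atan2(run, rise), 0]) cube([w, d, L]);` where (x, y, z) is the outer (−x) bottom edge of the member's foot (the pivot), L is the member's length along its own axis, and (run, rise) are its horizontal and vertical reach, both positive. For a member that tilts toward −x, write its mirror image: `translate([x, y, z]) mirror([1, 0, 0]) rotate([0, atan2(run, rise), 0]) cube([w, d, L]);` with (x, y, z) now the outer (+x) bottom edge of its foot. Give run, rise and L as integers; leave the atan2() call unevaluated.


// leg length = √(117² + 520²) = 533
// right-leg outer foot x = 2·117 + 86 = 320
// beam min-corner = (117, 0, 520)
translate([117, 0, 520]) cube([86, 1207, 81]);
translate([0, 45, 0]) rotate([0, atan2(117, 520), 0]) cube([40, 58, 533]);
translate([320, 45, 0]) mirror([1, 0, 0]) rotate([0, atan2(117, 520), 0]) cube([40, 58, 533]);
translate([0, 1104, 0]) rotate([0, atan2(117, 520), 0]) cube([40, 58, 533]);
translate([320, 1104, 0]) mirror([1, 0, 0]) rotate([0, atan2(117, 520), 0]) cube([40, 58, 533]);


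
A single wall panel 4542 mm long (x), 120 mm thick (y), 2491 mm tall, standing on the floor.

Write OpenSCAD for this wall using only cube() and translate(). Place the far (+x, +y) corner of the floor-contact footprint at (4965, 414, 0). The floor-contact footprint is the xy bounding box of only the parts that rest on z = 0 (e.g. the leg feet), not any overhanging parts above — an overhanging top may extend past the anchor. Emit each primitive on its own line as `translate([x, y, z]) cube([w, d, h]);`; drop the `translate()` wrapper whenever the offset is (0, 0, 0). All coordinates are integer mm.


translate([423, 294, 0]) cube([4542, 120, 2491]);


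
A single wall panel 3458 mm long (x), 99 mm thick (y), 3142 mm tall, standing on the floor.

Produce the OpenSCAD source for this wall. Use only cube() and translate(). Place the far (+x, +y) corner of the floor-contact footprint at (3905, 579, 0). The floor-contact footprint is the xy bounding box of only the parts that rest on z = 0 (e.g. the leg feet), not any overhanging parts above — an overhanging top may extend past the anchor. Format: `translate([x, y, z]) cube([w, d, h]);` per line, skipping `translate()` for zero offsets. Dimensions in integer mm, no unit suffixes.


translate([447, 480, 0]) cube([3458, 99, 3142]);


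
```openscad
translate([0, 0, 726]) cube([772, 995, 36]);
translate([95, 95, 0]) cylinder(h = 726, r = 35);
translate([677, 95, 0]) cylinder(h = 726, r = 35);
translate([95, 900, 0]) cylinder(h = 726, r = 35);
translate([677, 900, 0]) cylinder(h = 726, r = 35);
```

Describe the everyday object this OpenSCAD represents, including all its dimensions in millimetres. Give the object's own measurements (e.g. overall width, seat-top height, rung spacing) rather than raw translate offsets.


A table: top 772 mm (x) × 995 mm (y), 36 mm thick, upper face at z = 762 mm, on four round legs of 70 mm diameter, each leg's bounding box inset 60 mm from the nearest pair of top edges from z = 0 to the bottom of the top.


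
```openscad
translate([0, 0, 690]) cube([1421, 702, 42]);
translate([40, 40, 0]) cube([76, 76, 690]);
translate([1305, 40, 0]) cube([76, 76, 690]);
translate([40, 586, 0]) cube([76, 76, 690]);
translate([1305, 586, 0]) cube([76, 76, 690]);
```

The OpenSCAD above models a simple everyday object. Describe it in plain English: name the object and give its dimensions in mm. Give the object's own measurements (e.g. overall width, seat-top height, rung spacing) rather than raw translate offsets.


A table: top 1421 mm (x) × 702 mm (y), 42 mm thick, upper face at z = 732 mm, on four 76×76 mm square legs, each inset 40 mm from the nearest pair of top edges from z = 0 to the bottom of the top.


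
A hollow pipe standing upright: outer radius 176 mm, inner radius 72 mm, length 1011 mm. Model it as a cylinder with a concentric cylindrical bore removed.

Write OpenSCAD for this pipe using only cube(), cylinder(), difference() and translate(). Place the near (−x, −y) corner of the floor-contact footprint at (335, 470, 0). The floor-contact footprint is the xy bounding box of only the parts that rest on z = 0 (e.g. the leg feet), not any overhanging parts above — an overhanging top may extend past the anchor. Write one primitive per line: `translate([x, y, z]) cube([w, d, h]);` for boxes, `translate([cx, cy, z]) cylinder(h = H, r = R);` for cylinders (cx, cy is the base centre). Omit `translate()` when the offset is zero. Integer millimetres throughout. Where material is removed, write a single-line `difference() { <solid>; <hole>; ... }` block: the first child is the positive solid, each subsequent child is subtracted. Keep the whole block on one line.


difference() { translate([511, 646, 0]) cylinder(h = 1011, r = 176); translate([511, 646, 0]) cylinder(h = 1011, r = 72); }


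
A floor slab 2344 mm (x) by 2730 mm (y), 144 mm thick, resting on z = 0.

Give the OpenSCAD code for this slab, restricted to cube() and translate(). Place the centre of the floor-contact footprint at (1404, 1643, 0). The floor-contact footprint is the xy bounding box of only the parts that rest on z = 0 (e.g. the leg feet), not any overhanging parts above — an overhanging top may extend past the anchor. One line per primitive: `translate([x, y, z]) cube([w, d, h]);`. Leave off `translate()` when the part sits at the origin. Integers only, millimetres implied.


translate([232, 278, 0]) cube([2344, 2730, 144]);


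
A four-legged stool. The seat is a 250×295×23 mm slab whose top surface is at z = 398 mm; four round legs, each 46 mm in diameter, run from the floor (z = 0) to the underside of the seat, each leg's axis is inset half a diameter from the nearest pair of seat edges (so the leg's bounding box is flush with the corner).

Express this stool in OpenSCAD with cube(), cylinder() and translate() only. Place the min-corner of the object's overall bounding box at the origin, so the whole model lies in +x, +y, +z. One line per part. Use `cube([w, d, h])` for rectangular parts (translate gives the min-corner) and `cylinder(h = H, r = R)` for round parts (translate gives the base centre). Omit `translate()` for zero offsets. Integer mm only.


// leg_h = 398 - 23 = 375
translate([0, 0, 375]) cube([250, 295, 23]);
translate([23, 23, 0]) cylinder(h = 375, r = 23);
translate([227, 23, 0]) cylinder(h = 375, r = 23);
translate([23, 272, 0]) cylinder(h = 375, r = 23);
translate([227, 272, 0]) cylinder(h = 375, r = 23);


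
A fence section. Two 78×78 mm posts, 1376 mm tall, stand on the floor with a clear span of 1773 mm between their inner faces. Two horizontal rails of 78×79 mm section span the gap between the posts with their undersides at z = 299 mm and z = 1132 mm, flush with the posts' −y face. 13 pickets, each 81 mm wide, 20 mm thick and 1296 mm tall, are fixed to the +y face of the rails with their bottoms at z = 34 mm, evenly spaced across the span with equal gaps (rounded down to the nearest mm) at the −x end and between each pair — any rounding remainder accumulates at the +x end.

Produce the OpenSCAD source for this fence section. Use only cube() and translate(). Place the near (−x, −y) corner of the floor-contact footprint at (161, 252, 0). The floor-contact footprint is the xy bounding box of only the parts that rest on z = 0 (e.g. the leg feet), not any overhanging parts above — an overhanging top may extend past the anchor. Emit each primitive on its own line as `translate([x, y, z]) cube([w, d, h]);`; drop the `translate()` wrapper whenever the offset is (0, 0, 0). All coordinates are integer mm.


translate([161, 252, 0]) cube([78, 78, 1376]);
translate([2012, 252, 0]) cube([78, 78, 1376]);
translate([239, 252, 299]) cube([1773, 78, 79]);
translate([239, 252, 1132]) cube([1773, 78, 79]);
translate([290, 330, 34]) cube([81, 20, 1296]);
translate([422, 330, 34]) cube([81, 20, 1296]);
translate([554, 330, 34]) cube([81, 20, 1296]);
translate([686, 330, 34]) cube([81, 20, 1296]);
translate([818, 330, 34]) cube([81, 20, 1296]);
translate([950, 330, 34]) cube([81, 20, 1296]);
translate([1082, 330, 34]) cube([81, 20, 1296]);
translate([1214, 330, 34]) cube([81, 20, 1296]);
translate([1346, 330, 34]) cube([81, 20, 1296]);
translate([1478, 330, 34]) cube([81, 20, 1296]);
translate([1610, 330, 34]) cube([81, 20, 1296]);
translate([1742, 330, 34]) cube([81, 20, 1296]);
translate([1874, 330, 34]) cube([81, 20, 1296]);


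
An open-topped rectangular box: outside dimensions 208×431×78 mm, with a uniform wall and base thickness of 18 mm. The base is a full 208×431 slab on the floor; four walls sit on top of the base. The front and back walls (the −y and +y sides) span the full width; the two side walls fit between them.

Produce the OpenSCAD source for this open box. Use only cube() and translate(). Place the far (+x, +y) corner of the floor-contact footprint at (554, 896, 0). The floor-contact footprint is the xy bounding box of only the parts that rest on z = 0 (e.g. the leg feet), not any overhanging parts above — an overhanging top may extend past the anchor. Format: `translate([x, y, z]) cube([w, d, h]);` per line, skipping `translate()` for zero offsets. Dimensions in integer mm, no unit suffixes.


translate([346, 465, 0]) cube([208, 431, 18]);
translate([346, 465, 18]) cube([208, 18, 60]);
translate([346, 878, 18]) cube([208, 18, 60]);
translate([346, 483, 18]) cube([18, 395, 60]);
translate([536, 483, 18]) cube([18, 395, 60]);


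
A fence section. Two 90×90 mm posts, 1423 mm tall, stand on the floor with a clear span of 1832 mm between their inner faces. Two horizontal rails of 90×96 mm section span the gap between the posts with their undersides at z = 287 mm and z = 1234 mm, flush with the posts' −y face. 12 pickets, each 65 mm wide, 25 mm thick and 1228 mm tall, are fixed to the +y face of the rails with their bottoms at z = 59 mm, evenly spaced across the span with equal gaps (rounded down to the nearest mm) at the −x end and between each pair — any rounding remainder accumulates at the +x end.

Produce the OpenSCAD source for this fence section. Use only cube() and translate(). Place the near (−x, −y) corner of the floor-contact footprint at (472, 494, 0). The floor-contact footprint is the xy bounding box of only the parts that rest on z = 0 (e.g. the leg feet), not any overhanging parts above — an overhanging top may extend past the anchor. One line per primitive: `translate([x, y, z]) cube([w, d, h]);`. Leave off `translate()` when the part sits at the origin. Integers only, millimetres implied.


translate([472, 494, 0]) cube([90, 90, 1423]);
translate([2394, 494, 0]) cube([90, 90, 1423]);
translate([562, 494, 287]) cube([1832, 90, 96]);
translate([562, 494, 1234]) cube([1832, 90, 96]);
translate([642, 584, 59]) cube([65, 25, 1228]);
translate([787, 584, 59]) cube([65, 25, 1228]);
translate([932, 584, 59]) cube([65, 25, 1228]);
translate([1077, 584, 59]) cube([65, 25, 1228]);
translate([1222, 584, 59]) cube([65, 25, 1228]);
translate([1367, 584, 59]) cube([65, 25, 1228]);
translate([1512, 584, 59]) cube([65, 25, 1228]);
translate([1657, 584, 59]) cube([65, 25, 1228]);
translate([1802, 584, 59]) cube([65, 25, 1228]);
translate([1947, 584, 59]) cube([65, 25, 1228]);
translate([2092, 584, 59]) cube([65, 25, 1228]);
translate([2237, 584, 59]) cube([65, 25, 1228]);


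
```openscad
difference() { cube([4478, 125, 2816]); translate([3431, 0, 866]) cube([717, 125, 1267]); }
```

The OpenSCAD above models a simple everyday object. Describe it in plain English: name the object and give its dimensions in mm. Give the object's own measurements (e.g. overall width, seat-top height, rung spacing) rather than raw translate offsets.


A wall 4478 mm long (x), 125 mm thick (y), 2816 mm tall, with a rectangular window opening cut through it. The opening is 717 mm wide and 1267 mm tall; its sill is at z = 866 mm and its near (−x) edge is 3431 mm from the wall's −x end. The opening passes through the full wall thickness.


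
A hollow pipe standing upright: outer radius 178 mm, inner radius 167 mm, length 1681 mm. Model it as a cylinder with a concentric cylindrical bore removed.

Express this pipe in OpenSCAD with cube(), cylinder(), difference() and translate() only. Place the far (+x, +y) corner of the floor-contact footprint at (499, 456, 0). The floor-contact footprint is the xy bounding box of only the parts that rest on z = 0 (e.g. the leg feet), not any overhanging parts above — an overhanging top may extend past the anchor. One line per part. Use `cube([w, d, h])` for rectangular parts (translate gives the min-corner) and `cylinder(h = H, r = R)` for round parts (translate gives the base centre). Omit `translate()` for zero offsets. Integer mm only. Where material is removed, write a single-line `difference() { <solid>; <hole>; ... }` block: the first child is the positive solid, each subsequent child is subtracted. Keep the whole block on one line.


difference() { translate([321, 278, 0]) cylinder(h = 1681, r = 178); translate([321, 278, 0]) cylinder(h = 1681, r = 167); }


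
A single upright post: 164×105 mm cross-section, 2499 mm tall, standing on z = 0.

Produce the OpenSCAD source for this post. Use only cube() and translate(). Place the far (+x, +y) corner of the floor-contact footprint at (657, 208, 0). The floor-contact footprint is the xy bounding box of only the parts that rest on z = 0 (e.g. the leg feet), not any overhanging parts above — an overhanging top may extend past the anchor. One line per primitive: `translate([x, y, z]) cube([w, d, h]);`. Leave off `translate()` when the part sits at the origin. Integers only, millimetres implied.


translate([493, 103, 0]) cube([164, 105, 2499]);


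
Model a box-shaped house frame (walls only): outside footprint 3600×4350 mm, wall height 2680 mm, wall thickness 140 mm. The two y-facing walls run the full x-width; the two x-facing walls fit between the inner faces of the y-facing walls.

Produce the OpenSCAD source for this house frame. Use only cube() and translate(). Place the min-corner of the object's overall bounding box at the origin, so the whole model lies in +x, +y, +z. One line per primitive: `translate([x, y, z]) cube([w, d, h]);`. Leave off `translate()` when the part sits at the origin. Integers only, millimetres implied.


cube([3600, 140, 2680]);
translate([0, 4210, 0]) cube([3600, 140, 2680]);
translate([0, 140, 0]) cube([140, 4070, 2680]);
translate([3460, 140, 0]) cube([140, 4070, 2680]);


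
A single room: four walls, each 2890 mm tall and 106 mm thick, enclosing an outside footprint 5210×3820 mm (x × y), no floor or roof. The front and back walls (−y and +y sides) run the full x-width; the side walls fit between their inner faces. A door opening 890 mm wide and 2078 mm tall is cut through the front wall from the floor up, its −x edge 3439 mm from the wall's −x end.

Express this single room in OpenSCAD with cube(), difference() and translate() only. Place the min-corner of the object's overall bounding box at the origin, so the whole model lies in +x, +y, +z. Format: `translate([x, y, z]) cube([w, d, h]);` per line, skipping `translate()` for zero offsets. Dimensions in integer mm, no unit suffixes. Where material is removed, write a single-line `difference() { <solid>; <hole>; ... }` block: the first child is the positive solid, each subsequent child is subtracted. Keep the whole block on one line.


difference() { cube([5210, 106, 2890]); translate([3439, 0, 0]) cube([890, 106, 2078]); }
translate([0, 3714, 0]) cube([5210, 106, 2890]);
translate([0, 106, 0]) cube([106, 3608, 2890]);
translate([5104, 106, 0]) cube([106, 3608, 2890]);


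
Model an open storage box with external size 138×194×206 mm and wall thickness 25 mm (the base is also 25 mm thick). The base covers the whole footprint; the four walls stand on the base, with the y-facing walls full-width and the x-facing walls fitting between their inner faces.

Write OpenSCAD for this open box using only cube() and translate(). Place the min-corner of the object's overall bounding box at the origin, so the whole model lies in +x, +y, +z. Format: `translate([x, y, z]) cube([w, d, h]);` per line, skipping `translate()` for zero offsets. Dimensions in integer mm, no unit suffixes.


cube([138, 194, 25]);
translate([0, 0, 25]) cube([138, 25, 181]);
translate([0, 169, 25]) cube([138, 25, 181]);
translate([0, 25, 25]) cube([25, 144, 181]);
translate([113, 25, 25]) cube([25, 144, 181]);


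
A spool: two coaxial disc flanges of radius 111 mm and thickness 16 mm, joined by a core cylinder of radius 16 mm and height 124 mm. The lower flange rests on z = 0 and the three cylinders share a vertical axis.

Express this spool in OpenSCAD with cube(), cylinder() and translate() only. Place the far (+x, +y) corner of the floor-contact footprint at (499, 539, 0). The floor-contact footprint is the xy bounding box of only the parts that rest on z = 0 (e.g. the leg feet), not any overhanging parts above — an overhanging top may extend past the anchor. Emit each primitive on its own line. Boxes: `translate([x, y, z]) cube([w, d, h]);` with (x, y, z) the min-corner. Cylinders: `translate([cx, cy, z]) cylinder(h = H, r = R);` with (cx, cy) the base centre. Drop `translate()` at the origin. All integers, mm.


translate([388, 428, 0]) cylinder(h = 16, r = 111);
translate([388, 428, 16]) cylinder(h = 124, r = 16);
translate([388, 428, 140]) cylinder(h = 16, r = 111);


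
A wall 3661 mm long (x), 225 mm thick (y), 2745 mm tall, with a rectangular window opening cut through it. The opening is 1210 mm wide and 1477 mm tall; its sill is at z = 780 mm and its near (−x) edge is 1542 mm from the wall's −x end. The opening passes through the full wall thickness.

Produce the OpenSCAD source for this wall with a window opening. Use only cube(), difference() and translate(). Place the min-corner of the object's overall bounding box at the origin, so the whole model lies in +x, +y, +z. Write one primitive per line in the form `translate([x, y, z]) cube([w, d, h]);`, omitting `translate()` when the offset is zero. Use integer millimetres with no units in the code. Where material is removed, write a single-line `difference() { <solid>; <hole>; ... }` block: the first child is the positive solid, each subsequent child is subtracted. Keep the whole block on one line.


difference() { cube([3661, 225, 2745]); translate([1542, 0, 780]) cube([1210, 225, 1477]); }


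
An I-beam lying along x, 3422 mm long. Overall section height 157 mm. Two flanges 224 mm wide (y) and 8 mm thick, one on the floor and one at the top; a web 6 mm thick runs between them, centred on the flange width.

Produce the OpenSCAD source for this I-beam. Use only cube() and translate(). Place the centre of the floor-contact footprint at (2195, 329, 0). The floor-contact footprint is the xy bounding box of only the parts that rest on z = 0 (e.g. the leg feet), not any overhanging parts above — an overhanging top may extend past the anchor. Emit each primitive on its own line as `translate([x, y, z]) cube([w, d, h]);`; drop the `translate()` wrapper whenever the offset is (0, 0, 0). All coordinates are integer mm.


translate([484, 217, 0]) cube([3422, 224, 8]);
translate([484, 326, 8]) cube([3422, 6, 141]);
translate([484, 217, 149]) cube([3422, 224, 8]);
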